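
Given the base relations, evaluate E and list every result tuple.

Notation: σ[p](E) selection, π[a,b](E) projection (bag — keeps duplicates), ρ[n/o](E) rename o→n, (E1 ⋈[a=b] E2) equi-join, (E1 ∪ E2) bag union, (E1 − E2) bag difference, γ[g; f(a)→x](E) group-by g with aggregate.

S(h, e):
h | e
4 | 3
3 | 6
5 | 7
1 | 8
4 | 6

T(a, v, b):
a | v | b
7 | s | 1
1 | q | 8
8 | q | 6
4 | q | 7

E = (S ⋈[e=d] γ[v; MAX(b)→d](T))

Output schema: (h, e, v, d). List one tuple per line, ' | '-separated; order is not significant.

Per-node cardinality:
  S → 5
  T → 4
  γ[v; MAX(b)→d](T) → 2
  (S ⋈[e=d] γ[v; MAX(b)→d](T)) → 1

== RESULT ==
h | e | v | d
1 | 8 | q | 8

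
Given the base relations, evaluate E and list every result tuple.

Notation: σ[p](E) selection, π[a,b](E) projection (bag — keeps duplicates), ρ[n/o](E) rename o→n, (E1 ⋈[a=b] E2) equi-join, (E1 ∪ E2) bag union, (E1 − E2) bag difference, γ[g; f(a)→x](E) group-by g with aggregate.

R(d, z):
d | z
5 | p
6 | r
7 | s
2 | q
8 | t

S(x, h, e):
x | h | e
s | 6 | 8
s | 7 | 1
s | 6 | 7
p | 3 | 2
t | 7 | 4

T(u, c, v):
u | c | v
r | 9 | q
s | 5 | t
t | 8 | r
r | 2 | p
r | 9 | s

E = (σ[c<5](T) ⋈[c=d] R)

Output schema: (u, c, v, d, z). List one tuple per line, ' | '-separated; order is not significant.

Stepwise |·|:
  T → 5
  σ[c<5](T) → 1
  R → 5
  (σ[c<5](T) ⋈[c=d] R) → 1

== RESULT ==
u | c | v | d | z
r | 2 | p | 2 | q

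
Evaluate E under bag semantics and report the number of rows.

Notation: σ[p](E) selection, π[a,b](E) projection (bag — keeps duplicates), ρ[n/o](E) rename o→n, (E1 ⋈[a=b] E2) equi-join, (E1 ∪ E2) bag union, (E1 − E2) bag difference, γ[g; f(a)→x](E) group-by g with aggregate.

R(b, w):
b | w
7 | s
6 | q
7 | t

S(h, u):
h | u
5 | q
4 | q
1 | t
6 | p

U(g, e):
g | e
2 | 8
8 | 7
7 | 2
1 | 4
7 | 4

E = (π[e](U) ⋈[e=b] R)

Row counts bottom-up:
  U → 5
  π[e](U) → 5
  R → 3
  (π[e](U) ⋈[e=b] R) → 2

|E| = 2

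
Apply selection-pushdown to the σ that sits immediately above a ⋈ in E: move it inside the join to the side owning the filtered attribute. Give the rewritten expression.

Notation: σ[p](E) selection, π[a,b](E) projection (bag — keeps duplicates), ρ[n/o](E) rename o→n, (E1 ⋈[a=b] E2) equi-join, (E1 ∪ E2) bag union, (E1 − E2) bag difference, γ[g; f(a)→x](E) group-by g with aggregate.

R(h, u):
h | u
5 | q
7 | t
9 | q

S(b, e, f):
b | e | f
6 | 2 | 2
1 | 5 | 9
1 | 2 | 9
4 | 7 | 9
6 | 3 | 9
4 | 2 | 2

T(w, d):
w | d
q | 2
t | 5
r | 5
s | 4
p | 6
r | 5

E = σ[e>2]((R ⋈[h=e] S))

σ filters on e, owned by the right side.
E' = (R ⋈[h=e] σ[e>2](S))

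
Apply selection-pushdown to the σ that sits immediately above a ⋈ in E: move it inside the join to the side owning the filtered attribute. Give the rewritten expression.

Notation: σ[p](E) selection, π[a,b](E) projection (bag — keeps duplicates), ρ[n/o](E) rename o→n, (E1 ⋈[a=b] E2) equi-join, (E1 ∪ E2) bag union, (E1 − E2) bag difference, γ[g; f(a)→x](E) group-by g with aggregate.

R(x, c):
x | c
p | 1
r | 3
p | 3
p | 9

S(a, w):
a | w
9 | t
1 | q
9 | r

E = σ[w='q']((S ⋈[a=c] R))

σ filters on w, owned by the left side.
E' = (σ[w='q'](S) ⋈[a=c] R)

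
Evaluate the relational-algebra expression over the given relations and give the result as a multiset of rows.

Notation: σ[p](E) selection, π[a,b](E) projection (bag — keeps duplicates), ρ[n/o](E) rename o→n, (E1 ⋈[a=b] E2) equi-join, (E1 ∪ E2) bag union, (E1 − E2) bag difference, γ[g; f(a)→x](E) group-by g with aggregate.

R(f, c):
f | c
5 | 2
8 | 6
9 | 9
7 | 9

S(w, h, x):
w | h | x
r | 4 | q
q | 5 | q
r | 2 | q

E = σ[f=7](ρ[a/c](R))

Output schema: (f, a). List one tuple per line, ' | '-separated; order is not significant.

Stepwise |·|:
  R → 4
  ρ[a/c](R) → 4
  σ[f=7](ρ[a/c](R)) → 1

== RESULT ==
f | a
7 | 9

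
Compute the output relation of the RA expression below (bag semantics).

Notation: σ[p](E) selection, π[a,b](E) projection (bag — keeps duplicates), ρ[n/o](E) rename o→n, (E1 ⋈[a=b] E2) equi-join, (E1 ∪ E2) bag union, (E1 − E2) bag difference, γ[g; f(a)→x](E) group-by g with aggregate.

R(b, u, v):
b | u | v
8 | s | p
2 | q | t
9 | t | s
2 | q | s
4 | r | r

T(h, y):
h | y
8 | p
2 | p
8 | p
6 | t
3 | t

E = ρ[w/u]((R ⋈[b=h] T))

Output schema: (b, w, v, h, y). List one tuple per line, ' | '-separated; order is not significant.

Stepwise |·|:
  R → 5
  T → 5
  (R ⋈[b=h] T) → 4
  ρ[w/u]((R ⋈[b=h] T)) → 4

== RESULT ==
b | w | v | h | y
2 | q | s | 2 | p
2 | q | t | 2 | p
8 | s | p | 8 | p
8 | s | p | 8 | p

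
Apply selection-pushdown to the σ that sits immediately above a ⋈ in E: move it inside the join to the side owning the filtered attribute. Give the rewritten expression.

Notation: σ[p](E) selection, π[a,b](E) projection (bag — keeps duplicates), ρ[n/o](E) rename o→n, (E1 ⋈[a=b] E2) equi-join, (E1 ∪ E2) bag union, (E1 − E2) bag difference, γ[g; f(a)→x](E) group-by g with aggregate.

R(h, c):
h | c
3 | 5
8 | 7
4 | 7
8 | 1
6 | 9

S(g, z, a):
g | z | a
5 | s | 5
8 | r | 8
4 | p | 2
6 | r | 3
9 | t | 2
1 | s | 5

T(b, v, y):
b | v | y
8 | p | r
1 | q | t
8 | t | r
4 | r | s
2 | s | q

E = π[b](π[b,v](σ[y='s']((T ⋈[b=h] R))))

σ filters on y, owned by the left side.
E' = π[b](π[b,v]((σ[y='s'](T) ⋈[b=h] R)))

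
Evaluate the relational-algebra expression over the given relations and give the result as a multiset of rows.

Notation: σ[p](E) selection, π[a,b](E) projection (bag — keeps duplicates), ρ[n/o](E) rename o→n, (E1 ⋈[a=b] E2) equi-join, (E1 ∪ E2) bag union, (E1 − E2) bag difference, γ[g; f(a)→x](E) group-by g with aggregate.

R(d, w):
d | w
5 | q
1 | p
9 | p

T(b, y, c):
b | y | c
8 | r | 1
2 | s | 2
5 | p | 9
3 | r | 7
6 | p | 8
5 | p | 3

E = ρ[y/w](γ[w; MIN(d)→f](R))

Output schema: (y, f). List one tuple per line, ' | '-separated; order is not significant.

Stepwise |·|:
  R → 3
  γ[w; MIN(d)→f](R) → 2
  ρ[y/w](γ[w; MIN(d)→f](R)) → 2

== RESULT ==
y | f
p | 1
q | 5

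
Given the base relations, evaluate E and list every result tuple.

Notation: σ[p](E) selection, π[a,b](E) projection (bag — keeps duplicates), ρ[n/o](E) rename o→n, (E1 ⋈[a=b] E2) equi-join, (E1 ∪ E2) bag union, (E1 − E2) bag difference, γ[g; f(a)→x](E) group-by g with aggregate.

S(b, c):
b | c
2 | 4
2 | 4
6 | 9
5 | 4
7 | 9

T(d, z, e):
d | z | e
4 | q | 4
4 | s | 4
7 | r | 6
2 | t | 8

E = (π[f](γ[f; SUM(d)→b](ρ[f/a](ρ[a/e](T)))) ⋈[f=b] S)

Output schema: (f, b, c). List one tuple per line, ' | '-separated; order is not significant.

Per-node cardinality:
  T → 4
  ρ[a/e](T) → 4
  ρ[f/a](ρ[a/e](T)) → 4
  γ[f; SUM(d)→b](ρ[f/a](ρ[a/e](T))) → 3
  π[f](γ[f; SUM(d)→b](ρ[f/a](ρ[a/e](T)))) → 3
  S → 5
  (π[f](γ[f; SUM(d)→b](ρ[f/a](ρ[a/e](T)))) ⋈[f=b] S) → 1

== RESULT ==
f | b | c
6 | 6 | 9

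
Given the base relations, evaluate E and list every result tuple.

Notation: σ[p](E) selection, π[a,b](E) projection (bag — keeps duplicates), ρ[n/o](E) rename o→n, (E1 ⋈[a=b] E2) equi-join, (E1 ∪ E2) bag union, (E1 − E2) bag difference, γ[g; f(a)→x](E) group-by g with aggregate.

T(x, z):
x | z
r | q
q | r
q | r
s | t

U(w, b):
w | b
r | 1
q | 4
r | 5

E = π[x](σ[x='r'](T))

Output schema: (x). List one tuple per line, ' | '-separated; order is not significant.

Subexpression sizes:
  T → 4
  σ[x='r'](T) → 1
  π[x](σ[x='r'](T)) → 1

== RESULT ==
x
r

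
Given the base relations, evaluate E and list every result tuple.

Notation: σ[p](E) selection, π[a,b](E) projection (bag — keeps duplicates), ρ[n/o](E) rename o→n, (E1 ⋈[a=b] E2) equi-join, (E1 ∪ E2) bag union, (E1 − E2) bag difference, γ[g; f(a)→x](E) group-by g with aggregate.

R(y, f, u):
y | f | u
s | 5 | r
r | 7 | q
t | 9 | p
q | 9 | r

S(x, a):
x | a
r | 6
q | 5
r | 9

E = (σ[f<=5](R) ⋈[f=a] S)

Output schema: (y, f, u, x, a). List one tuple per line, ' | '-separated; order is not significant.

Row counts bottom-up:
  R → 4
  σ[f<=5](R) → 1
  S → 3
  (σ[f<=5](R) ⋈[f=a] S) → 1

== RESULT ==
y | f | u | x | a
s | 5 | r | q | 5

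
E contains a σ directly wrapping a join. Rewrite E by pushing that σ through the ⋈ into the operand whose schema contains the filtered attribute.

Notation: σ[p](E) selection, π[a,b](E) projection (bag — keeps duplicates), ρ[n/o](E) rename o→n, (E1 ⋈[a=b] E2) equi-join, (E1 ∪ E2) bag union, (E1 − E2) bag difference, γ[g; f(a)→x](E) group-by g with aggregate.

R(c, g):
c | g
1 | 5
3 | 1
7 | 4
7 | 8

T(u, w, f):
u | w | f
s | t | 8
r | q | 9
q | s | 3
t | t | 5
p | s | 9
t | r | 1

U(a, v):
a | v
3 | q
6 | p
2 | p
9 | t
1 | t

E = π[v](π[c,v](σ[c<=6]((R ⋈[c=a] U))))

σ filters on c, owned by the left side.
E' = π[v](π[c,v]((σ[c<=6](R) ⋈[c=a] U)))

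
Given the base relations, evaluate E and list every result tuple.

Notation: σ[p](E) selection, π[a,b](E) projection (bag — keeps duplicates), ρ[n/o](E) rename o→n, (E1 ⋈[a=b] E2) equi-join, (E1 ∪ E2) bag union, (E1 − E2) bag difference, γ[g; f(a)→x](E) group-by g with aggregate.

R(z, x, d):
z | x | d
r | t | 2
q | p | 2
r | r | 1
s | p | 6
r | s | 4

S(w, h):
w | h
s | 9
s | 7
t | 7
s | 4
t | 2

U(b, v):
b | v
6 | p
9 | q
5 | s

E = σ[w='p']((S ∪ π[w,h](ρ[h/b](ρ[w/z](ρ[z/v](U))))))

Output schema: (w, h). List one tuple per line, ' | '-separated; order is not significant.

Subexpression sizes:
  S → 5
  U → 3
  ρ[z/v](U) → 3
  ρ[w/z](ρ[z/v](U)) → 3
  ρ[h/b](ρ[w/z](ρ[z/v](U))) → 3
  π[w,h](ρ[h/b](ρ[w/z](ρ[z/v](U)))) → 3
  (S ∪ π[w,h](ρ[h/b](ρ[w/z](ρ[z/v](U))))) → 8
  σ[w='p']((S ∪ π[w,h](ρ[h/b](ρ[w/z](ρ[z/v](U)))))) → 1

== RESULT ==
w | h
p | 6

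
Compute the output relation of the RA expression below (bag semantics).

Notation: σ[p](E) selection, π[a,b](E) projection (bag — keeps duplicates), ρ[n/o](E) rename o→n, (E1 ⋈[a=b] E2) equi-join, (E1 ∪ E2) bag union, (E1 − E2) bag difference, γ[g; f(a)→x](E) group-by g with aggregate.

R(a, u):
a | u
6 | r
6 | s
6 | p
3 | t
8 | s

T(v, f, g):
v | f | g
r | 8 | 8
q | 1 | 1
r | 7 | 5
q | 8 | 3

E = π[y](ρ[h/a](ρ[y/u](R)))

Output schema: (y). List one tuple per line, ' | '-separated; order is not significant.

Subexpression sizes:
  R → 5
  ρ[y/u](R) → 5
  ρ[h/a](ρ[y/u](R)) → 5
  π[y](ρ[h/a](ρ[y/u](R))) → 5

== RESULT ==
y
p
r
s
s
t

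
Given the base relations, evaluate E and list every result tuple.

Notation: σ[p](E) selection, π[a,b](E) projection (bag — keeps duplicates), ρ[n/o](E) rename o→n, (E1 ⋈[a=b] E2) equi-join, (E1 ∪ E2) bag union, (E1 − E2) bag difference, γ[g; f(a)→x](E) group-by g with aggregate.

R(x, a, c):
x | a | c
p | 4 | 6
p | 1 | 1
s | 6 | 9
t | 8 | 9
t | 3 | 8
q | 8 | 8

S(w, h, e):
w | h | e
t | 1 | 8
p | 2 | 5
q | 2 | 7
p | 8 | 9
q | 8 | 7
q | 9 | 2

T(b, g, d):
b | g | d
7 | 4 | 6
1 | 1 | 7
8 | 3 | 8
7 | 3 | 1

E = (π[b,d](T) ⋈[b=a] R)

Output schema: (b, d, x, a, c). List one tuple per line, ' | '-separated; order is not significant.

Row counts bottom-up:
  T → 4
  π[b,d](T) → 4
  R → 6
  (π[b,d](T) ⋈[b=a] R) → 3

== RESULT ==
b | d | x | a | c
1 | 7 | p | 1 | 1
8 | 8 | q | 8 | 8
8 | 8 | t | 8 | 9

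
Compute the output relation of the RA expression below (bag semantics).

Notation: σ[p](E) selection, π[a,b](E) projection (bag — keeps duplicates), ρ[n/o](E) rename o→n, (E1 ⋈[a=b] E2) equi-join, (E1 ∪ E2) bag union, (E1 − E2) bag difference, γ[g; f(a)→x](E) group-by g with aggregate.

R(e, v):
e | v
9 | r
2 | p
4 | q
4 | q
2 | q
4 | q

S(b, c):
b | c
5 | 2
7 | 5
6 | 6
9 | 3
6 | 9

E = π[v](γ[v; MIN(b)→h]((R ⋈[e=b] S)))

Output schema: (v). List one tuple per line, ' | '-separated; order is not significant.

Per-node cardinality:
  R → 6
  S → 5
  (R ⋈[e=b] S) → 1
  γ[v; MIN(b)→h]((R ⋈[e=b] S)) → 1
  π[v](γ[v; MIN(b)→h]((R ⋈[e=b] S))) → 1

== RESULT ==
v
r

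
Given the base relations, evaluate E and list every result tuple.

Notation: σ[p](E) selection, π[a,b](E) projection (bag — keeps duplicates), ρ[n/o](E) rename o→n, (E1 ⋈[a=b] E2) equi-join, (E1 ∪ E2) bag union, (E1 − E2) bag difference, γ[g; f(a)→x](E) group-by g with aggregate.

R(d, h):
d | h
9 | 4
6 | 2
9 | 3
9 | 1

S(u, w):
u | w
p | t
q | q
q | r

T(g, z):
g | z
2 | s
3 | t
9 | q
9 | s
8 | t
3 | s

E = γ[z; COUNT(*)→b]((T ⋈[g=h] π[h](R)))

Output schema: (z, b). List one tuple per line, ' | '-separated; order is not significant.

Subexpression sizes:
  T → 6
  R → 4
  π[h](R) → 4
  (T ⋈[g=h] π[h](R)) → 3
  γ[z; COUNT(*)→b]((T ⋈[g=h] π[h](R))) → 2

== RESULT ==
z | b
s | 2
t | 1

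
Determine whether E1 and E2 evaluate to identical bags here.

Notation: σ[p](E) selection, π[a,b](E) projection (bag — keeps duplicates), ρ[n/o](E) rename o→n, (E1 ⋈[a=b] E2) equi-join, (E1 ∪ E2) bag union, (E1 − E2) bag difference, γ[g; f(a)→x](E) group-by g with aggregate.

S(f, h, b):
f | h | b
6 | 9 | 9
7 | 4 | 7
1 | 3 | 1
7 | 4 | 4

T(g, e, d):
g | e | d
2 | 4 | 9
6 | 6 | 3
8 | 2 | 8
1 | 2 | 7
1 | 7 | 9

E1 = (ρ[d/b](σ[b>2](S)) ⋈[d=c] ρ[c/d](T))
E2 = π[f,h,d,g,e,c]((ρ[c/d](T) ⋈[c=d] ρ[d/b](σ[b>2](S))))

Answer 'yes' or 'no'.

E1 subexpression sizes:
  S → 4
  σ[b>2](S) → 3
  ρ[d/b](σ[b>2](S)) → 3
  T → 5
  ρ[c/d](T) → 5
  (ρ[d/b](σ[b>2](S)) ⋈[d=c] ρ[c/d](T)) → 3
E2 subexpression sizes:
  T → 5
  ρ[c/d](T) → 5
  S → 4
  σ[b>2](S) → 3
  ρ[d/b](σ[b>2](S)) → 3
  (ρ[c/d](T) ⋈[c=d] ρ[d/b](σ[b>2](S))) → 3
  π[f,h,d,g,e,c]((ρ[c/d](T) ⋈[c=d] ρ[d/b](σ[b>2](S)))) → 3

E1 and E2 produce the same multiset:
f | h | d | g | e | c
6 | 9 | 9 | 1 | 7 | 9
6 | 9 | 9 | 2 | 4 | 9
7 | 4 | 7 | 1 | 2 | 7

yes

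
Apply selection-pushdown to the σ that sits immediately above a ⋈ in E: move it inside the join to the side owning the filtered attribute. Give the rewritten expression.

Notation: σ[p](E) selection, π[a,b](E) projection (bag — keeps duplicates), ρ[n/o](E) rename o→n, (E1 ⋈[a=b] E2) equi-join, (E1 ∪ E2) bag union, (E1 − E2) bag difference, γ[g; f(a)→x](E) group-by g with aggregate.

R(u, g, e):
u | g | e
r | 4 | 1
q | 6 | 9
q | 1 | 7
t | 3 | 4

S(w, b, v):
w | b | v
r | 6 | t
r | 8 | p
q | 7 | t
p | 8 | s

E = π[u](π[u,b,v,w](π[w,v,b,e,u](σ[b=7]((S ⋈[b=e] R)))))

σ filters on b, owned by the left side.
E' = π[u](π[u,b,v,w](π[w,v,b,e,u]((σ[b=7](S) ⋈[b=e] R))))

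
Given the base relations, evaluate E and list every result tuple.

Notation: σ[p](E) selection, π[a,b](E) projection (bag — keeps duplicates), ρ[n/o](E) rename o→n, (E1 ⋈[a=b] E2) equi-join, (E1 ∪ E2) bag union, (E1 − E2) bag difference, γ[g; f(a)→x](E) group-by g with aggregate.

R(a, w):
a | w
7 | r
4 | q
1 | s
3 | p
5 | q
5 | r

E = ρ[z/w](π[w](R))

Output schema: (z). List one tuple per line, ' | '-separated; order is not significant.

Row counts bottom-up:
  R → 6
  π[w](R) → 6
  ρ[z/w](π[w](R)) → 6

== RESULT ==
z
p
q
q
r
r
s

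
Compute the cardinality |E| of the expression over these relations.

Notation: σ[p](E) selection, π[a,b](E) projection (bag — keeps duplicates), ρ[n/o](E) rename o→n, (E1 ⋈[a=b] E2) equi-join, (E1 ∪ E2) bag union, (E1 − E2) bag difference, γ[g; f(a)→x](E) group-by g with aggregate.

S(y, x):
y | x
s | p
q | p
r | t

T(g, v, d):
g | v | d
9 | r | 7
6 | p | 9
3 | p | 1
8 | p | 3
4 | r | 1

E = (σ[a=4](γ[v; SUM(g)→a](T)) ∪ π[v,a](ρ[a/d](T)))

Stepwise |·|:
  T → 5
  γ[v; SUM(g)→a](T) → 2
  σ[a=4](γ[v; SUM(g)→a](T)) → 0
  T → 5
  ρ[a/d](T) → 5
  π[v,a](ρ[a/d](T)) → 5
  (σ[a=4](γ[v; SUM(g)→a](T)) ∪ π[v,a](ρ[a/d](T))) → 5

|E| = 5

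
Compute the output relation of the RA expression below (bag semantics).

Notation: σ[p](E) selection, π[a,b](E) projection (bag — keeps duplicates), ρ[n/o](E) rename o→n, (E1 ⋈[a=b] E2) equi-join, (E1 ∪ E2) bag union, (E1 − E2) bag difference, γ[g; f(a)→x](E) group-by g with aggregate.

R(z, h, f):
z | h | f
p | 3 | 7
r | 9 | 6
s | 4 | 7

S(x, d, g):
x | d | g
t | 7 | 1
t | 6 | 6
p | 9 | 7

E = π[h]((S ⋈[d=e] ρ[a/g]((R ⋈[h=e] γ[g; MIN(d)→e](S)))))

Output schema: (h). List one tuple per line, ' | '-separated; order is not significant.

Stepwise |·|:
  S → 3
  R → 3
  S → 3
  γ[g; MIN(d)→e](S) → 3
  (R ⋈[h=e] γ[g; MIN(d)→e](S)) → 1
  ρ[a/g]((R ⋈[h=e] γ[g; MIN(d)→e](S))) → 1
  (S ⋈[d=e] ρ[a/g]((R ⋈[h=e] γ[g; MIN(d)→e](S)))) → 1
  π[h]((S ⋈[d=e] ρ[a/g]((R ⋈[h=e] γ[g; MIN(d)→e](S))))) → 1

== RESULT ==
h
9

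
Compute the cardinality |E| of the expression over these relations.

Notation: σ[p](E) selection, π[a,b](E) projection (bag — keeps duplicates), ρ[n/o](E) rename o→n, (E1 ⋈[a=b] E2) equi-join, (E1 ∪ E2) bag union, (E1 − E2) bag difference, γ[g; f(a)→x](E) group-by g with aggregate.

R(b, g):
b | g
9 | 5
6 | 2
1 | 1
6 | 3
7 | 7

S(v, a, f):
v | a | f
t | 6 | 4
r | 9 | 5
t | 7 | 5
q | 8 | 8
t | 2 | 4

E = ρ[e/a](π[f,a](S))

Subexpression sizes:
  S → 5
  π[f,a](S) → 5
  ρ[e/a](π[f,a](S)) → 5

|E| = 5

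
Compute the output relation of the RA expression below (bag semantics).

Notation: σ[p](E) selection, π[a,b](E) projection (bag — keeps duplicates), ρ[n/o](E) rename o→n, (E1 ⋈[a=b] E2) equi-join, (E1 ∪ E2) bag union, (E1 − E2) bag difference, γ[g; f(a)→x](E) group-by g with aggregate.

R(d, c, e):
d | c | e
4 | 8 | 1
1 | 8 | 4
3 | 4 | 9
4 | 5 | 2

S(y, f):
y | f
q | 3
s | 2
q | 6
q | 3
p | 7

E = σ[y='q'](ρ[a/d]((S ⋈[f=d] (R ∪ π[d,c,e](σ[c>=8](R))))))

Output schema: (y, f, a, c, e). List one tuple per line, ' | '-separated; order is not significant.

Row counts bottom-up:
  S → 5
  R → 4
  R → 4
  σ[c>=8](R) → 2
  π[d,c,e](σ[c>=8](R)) → 2
  (R ∪ π[d,c,e](σ[c>=8](R))) → 6
  (S ⋈[f=d] (R ∪ π[d,c,e](σ[c>=8](R)))) → 2
  ρ[a/d]((S ⋈[f=d] (R ∪ π[d,c,e](σ[c>=8](R))))) → 2
  σ[y='q'](ρ[a/d]((S ⋈[f=d] (R ∪ π[d,c,e](σ[c>=8](R)))))) → 2

== RESULT ==
y | f | a | c | e
q | 3 | 3 | 4 | 9
q | 3 | 3 | 4 | 9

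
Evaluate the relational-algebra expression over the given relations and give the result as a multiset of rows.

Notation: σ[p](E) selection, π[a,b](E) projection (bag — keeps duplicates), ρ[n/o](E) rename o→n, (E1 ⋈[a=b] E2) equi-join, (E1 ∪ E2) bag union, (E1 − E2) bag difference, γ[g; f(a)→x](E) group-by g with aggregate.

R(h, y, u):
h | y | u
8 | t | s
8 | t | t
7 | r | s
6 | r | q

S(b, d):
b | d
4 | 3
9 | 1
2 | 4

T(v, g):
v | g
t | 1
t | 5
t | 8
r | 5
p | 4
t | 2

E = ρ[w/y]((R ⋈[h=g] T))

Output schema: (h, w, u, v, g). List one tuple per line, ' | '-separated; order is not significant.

Row counts bottom-up:
  R → 4
  T → 6
  (R ⋈[h=g] T) → 2
  ρ[w/y]((R ⋈[h=g] T)) → 2

== RESULT ==
h | w | u | v | g
8 | t | s | t | 8
8 | t | t | t | 8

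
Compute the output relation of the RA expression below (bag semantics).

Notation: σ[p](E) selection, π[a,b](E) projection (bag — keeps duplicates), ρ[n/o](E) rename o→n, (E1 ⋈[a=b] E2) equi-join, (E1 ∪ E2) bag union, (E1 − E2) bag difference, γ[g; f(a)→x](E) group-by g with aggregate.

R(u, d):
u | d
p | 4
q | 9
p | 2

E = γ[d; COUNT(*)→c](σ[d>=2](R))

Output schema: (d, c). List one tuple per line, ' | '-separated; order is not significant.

Subexpression sizes:
  R → 3
  σ[d>=2](R) → 3
  γ[d; COUNT(*)→c](σ[d>=2](R)) → 3

== RESULT ==
d | c
2 | 1
4 | 1
9 | 1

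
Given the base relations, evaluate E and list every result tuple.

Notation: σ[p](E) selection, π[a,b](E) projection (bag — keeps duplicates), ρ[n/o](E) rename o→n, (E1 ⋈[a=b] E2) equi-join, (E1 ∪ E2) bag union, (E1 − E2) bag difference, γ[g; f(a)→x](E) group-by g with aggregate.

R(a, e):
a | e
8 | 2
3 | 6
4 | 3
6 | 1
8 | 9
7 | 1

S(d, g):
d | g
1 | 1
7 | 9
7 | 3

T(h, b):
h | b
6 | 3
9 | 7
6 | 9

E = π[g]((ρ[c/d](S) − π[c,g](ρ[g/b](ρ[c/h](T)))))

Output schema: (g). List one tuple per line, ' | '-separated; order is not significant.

Per-node cardinality:
  S → 3
  ρ[c/d](S) → 3
  T → 3
  ρ[c/h](T) → 3
  ρ[g/b](ρ[c/h](T)) → 3
  π[c,g](ρ[g/b](ρ[c/h](T))) → 3
  (ρ[c/d](S) − π[c,g](ρ[g/b](ρ[c/h](T)))) → 3
  π[g]((ρ[c/d](S) − π[c,g](ρ[g/b](ρ[c/h](T))))) → 3

== RESULT ==
g
1
3
9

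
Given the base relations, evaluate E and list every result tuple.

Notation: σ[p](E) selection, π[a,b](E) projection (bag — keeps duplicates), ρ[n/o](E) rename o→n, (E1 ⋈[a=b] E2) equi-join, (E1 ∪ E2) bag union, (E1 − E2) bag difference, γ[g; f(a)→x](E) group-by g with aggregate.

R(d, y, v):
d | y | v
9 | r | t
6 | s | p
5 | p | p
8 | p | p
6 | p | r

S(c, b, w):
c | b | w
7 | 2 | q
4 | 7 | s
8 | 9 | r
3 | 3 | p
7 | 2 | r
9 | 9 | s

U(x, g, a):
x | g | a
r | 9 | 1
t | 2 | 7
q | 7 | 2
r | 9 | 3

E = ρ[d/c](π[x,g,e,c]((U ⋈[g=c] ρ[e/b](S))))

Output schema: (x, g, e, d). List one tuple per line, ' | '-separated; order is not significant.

Stepwise |·|:
  U → 4
  S → 6
  ρ[e/b](S) → 6
  (U ⋈[g=c] ρ[e/b](S)) → 4
  π[x,g,e,c]((U ⋈[g=c] ρ[e/b](S))) → 4
  ρ[d/c](π[x,g,e,c]((U ⋈[g=c] ρ[e/b](S)))) → 4

== RESULT ==
x | g | e | d
q | 7 | 2 | 7
q | 7 | 2 | 7
r | 9 | 9 | 9
r | 9 | 9 | 9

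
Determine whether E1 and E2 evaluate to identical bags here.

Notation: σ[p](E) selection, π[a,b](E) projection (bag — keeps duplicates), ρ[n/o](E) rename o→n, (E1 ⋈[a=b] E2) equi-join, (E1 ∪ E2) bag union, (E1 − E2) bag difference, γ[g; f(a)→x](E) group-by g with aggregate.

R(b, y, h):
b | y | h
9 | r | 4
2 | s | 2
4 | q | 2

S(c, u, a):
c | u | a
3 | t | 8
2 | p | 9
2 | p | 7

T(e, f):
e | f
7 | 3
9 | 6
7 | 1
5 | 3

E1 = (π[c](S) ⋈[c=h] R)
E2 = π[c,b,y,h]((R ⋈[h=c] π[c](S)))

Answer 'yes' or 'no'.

E1 subexpression sizes:
  S → 3
  π[c](S) → 3
  R → 3
  (π[c](S) ⋈[c=h] R) → 4
E2 subexpression sizes:
  R → 3
  S → 3
  π[c](S) → 3
  (R ⋈[h=c] π[c](S)) → 4
  π[c,b,y,h]((R ⋈[h=c] π[c](S))) → 4

E1 and E2 produce the same multiset:
c | b | y | h
2 | 2 | s | 2
2 | 2 | s | 2
2 | 4 | q | 2
2 | 4 | q | 2

yes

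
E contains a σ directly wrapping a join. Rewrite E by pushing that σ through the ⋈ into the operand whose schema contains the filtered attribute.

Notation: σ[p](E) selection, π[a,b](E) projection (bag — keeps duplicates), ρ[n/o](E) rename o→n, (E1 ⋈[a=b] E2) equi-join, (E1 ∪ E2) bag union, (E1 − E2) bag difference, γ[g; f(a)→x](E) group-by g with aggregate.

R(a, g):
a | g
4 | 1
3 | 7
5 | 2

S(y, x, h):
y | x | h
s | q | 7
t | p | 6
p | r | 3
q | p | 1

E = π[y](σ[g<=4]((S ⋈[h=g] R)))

σ filters on g, owned by the right side.
E' = π[y]((S ⋈[h=g] σ[g<=4](R)))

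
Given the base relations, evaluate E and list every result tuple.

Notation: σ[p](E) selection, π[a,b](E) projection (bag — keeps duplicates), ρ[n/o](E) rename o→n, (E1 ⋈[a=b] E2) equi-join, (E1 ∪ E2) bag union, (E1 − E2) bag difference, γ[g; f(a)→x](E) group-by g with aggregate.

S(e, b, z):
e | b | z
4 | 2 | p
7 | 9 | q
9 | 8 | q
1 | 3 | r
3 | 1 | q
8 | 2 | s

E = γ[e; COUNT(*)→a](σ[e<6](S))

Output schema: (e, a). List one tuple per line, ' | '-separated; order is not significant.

Per-node cardinality:
  S → 6
  σ[e<6](S) → 3
  γ[e; COUNT(*)→a](σ[e<6](S)) → 3

== RESULT ==
e | a
1 | 1
3 | 1
4 | 1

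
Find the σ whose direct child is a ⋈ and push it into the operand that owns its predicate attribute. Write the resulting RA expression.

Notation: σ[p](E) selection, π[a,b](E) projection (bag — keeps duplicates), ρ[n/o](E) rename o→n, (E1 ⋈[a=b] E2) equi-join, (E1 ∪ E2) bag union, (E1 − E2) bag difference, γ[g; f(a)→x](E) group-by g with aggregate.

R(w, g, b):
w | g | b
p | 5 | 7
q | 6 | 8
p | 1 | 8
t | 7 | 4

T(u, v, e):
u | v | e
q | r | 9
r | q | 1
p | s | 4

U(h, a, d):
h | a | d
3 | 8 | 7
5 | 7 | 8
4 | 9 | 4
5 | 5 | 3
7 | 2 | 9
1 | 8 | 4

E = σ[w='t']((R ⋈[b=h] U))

σ filters on w, owned by the left side.
E' = (σ[w='t'](R) ⋈[b=h] U)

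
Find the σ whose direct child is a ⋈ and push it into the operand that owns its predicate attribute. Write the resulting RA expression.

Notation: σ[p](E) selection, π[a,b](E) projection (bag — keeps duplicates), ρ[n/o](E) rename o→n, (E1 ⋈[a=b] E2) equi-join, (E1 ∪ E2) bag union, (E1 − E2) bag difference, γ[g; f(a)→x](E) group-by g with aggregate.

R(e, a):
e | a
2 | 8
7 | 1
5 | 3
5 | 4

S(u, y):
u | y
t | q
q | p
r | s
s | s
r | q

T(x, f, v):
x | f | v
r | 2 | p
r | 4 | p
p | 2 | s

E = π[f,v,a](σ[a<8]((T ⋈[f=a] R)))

σ filters on a, owned by the right side.
E' = π[f,v,a]((T ⋈[f=a] σ[a<8](R)))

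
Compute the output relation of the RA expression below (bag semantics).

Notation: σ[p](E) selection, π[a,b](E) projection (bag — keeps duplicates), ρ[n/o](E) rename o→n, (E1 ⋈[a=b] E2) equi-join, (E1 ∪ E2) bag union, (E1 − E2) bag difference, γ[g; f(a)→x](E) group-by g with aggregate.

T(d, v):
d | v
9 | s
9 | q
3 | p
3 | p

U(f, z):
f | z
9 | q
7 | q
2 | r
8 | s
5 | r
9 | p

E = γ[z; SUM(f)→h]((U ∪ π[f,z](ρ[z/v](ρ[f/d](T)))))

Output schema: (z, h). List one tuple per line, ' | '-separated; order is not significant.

Stepwise |·|:
  U → 6
  T → 4
  ρ[f/d](T) → 4
  ρ[z/v](ρ[f/d](T)) → 4
  π[f,z](ρ[z/v](ρ[f/d](T))) → 4
  (U ∪ π[f,z](ρ[z/v](ρ[f/d](T)))) → 10
  γ[z; SUM(f)→h]((U ∪ π[f,z](ρ[z/v](ρ[f/d](T))))) → 4

== RESULT ==
z | h
p | 15
q | 25
r | 7
s | 17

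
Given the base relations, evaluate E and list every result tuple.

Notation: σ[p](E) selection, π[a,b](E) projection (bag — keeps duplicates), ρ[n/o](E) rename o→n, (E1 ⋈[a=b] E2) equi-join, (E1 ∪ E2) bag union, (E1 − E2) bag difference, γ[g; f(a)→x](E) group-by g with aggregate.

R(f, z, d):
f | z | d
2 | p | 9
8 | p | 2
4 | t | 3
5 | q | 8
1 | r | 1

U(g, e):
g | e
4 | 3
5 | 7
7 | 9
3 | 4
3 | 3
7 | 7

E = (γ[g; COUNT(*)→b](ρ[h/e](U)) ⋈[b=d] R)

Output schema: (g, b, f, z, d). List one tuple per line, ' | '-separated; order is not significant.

Stepwise |·|:
  U → 6
  ρ[h/e](U) → 6
  γ[g; COUNT(*)→b](ρ[h/e](U)) → 4
  R → 5
  (γ[g; COUNT(*)→b](ρ[h/e](U)) ⋈[b=d] R) → 4

== RESULT ==
g | b | f | z | d
3 | 2 | 8 | p | 2
4 | 1 | 1 | r | 1
5 | 1 | 1 | r | 1
7 | 2 | 8 | p | 2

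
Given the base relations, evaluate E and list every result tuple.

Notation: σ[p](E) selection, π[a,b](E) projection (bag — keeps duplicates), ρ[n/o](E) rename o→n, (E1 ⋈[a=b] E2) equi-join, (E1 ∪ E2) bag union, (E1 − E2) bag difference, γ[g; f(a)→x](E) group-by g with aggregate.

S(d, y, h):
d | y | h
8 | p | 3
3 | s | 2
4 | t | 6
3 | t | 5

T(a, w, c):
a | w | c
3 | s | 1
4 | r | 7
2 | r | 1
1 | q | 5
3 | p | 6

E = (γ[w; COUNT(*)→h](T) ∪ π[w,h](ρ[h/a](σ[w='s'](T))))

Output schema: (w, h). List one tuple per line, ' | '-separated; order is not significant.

Subexpression sizes:
  T → 5
  γ[w; COUNT(*)→h](T) → 4
  T → 5
  σ[w='s'](T) → 1
  ρ[h/a](σ[w='s'](T)) → 1
  π[w,h](ρ[h/a](σ[w='s'](T))) → 1
  (γ[w; COUNT(*)→h](T) ∪ π[w,h](ρ[h/a](σ[w='s'](T)))) → 5

== RESULT ==
w | h
p | 1
q | 1
r | 2
s | 1
s | 3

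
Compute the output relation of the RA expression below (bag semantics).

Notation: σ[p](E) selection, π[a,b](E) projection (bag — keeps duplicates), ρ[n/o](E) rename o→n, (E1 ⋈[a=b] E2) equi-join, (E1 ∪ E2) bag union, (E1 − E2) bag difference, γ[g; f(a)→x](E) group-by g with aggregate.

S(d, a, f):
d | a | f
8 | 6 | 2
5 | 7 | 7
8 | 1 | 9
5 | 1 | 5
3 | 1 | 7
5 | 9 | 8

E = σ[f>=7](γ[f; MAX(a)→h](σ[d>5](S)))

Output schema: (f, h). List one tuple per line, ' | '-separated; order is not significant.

Stepwise |·|:
  S → 6
  σ[d>5](S) → 2
  γ[f; MAX(a)→h](σ[d>5](S)) → 2
  σ[f>=7](γ[f; MAX(a)→h](σ[d>5](S))) → 1

== RESULT ==
f | h
9 | 1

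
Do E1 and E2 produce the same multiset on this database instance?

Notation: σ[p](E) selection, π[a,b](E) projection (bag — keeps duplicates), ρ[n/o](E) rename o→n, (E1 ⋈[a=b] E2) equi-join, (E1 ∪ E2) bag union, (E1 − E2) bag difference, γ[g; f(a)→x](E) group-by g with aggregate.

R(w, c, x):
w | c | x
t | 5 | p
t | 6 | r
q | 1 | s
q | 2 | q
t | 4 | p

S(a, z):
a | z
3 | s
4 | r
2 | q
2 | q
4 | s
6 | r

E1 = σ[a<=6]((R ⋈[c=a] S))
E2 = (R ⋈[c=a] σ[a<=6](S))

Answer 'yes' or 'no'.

E1 per-node cardinality:
  R → 5
  S → 6
  (R ⋈[c=a] S) → 5
  σ[a<=6]((R ⋈[c=a] S)) → 5
E2 per-node cardinality:
  R → 5
  S → 6
  σ[a<=6](S) → 6
  (R ⋈[c=a] σ[a<=6](S)) → 5

E1 and E2 produce the same multiset:
w | c | x | a | z
q | 2 | q | 2 | q
q | 2 | q | 2 | q
t | 4 | p | 4 | r
t | 4 | p | 4 | s
t | 6 | r | 6 | r

yes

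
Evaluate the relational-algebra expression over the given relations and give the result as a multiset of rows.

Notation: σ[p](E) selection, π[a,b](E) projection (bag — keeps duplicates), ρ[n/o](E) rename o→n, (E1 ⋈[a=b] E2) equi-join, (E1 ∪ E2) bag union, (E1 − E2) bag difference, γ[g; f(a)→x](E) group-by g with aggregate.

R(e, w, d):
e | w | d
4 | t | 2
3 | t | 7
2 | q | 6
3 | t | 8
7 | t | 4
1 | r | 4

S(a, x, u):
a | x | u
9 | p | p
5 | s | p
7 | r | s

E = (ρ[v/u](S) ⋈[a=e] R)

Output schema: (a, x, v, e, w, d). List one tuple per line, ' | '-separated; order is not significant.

Stepwise |·|:
  S → 3
  ρ[v/u](S) → 3
  R → 6
  (ρ[v/u](S) ⋈[a=e] R) → 1

== RESULT ==
a | x | v | e | w | d
7 | r | s | 7 | t | 4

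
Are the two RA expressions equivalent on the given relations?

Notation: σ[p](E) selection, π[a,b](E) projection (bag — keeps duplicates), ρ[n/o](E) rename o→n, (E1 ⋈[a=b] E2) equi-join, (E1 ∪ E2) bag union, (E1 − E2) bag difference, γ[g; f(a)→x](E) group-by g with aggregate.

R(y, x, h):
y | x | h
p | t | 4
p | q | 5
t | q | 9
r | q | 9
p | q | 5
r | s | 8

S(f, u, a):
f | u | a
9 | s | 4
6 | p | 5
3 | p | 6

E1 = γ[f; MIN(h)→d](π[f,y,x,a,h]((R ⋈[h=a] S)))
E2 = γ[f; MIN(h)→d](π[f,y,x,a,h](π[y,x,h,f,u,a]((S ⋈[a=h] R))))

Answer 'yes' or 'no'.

E1 per-node cardinality:
  R → 6
  S → 3
  (R ⋈[h=a] S) → 3
  π[f,y,x,a,h]((R ⋈[h=a] S)) → 3
  γ[f; MIN(h)→d](π[f,y,x,a,h]((R ⋈[h=a] S))) → 2
E2 per-node cardinality:
  S → 3
  R → 6
  (S ⋈[a=h] R) → 3
  π[y,x,h,f,u,a]((S ⋈[a=h] R)) → 3
  π[f,y,x,a,h](π[y,x,h,f,u,a]((S ⋈[a=h] R))) → 3
  γ[f; MIN(h)→d](π[f,y,x,a,h](π[y,x,h,f,u,a]((S ⋈[a=h] R)))) → 2

E1 and E2 produce the same multiset:
f | d
6 | 5
9 | 4

yes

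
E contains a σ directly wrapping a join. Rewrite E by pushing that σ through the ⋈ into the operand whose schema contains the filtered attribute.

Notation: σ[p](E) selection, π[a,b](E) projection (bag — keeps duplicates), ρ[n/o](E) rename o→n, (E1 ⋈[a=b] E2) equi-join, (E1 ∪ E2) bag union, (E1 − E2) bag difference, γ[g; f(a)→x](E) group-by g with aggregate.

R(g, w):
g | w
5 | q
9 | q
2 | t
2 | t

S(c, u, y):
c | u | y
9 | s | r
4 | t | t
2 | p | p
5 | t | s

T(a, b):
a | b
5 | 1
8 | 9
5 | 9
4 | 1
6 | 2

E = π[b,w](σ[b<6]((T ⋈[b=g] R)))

σ filters on b, owned by the left side.
E' = π[b,w]((σ[b<6](T) ⋈[b=g] R))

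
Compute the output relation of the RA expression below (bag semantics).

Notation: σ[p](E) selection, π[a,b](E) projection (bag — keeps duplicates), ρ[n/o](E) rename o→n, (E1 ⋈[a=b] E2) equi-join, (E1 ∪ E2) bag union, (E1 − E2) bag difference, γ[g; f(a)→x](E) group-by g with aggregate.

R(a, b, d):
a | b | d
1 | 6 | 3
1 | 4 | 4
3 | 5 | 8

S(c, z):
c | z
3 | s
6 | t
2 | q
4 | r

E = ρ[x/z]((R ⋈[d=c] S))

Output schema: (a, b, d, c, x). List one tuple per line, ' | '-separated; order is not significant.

Row counts bottom-up:
  R → 3
  S → 4
  (R ⋈[d=c] S) → 2
  ρ[x/z]((R ⋈[d=c] S)) → 2

== RESULT ==
a | b | d | c | x
1 | 4 | 4 | 4 | r
1 | 6 | 3 | 3 | s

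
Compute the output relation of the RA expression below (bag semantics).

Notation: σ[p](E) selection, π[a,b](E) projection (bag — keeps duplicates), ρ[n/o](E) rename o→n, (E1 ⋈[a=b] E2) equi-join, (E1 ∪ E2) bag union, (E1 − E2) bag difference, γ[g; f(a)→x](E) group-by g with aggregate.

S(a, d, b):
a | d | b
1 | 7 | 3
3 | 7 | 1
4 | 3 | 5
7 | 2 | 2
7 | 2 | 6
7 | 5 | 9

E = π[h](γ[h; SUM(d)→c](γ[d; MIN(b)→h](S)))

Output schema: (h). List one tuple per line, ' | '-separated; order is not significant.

Subexpression sizes:
  S → 6
  γ[d; MIN(b)→h](S) → 4
  γ[h; SUM(d)→c](γ[d; MIN(b)→h](S)) → 4
  π[h](γ[h; SUM(d)→c](γ[d; MIN(b)→h](S))) → 4

== RESULT ==
h
1
2
5
9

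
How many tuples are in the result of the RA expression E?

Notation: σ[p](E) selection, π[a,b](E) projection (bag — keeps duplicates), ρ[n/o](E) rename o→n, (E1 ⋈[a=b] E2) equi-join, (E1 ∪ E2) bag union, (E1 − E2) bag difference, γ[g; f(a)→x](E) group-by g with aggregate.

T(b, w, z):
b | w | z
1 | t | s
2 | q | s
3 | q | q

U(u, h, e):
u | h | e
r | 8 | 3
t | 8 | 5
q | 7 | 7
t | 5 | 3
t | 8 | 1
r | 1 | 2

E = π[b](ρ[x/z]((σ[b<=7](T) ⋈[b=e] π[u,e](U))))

Per-node cardinality:
  T → 3
  σ[b<=7](T) → 3
  U → 6
  π[u,e](U) → 6
  (σ[b<=7](T) ⋈[b=e] π[u,e](U)) → 4
  ρ[x/z]((σ[b<=7](T) ⋈[b=e] π[u,e](U))) → 4
  π[b](ρ[x/z]((σ[b<=7](T) ⋈[b=e] π[u,e](U)))) → 4

|E| = 4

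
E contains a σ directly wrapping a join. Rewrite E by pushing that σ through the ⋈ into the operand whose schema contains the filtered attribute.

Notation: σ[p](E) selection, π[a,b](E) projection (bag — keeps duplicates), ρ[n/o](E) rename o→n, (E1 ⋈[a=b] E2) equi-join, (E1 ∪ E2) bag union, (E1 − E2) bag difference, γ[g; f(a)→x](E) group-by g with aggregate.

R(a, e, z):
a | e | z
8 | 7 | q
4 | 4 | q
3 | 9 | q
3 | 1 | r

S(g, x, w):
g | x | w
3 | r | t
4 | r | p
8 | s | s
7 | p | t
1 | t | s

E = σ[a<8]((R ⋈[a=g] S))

σ filters on a, owned by the left side.
E' = (σ[a<8](R) ⋈[a=g] S)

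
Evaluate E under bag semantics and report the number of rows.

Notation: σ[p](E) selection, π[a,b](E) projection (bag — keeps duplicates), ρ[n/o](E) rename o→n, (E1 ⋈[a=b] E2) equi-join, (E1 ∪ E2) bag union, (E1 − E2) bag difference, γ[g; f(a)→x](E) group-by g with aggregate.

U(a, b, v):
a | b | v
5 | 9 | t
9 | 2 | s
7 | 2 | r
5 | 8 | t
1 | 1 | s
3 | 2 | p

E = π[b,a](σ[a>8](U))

Subexpression sizes:
  U → 6
  σ[a>8](U) → 1
  π[b,a](σ[a>8](U)) → 1

|E| = 1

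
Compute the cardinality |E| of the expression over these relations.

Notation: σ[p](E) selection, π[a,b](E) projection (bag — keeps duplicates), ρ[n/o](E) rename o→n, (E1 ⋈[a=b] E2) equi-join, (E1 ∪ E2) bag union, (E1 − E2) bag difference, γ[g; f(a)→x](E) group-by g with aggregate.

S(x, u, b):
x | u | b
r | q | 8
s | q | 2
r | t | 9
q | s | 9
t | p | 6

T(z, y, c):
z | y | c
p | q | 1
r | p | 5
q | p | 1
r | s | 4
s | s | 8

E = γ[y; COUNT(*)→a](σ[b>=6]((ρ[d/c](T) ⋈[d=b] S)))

Stepwise |·|:
  T → 5
  ρ[d/c](T) → 5
  S → 5
  (ρ[d/c](T) ⋈[d=b] S) → 1
  σ[b>=6]((ρ[d/c](T) ⋈[d=b] S)) → 1
  γ[y; COUNT(*)→a](σ[b>=6]((ρ[d/c](T) ⋈[d=b] S))) → 1

|E| = 1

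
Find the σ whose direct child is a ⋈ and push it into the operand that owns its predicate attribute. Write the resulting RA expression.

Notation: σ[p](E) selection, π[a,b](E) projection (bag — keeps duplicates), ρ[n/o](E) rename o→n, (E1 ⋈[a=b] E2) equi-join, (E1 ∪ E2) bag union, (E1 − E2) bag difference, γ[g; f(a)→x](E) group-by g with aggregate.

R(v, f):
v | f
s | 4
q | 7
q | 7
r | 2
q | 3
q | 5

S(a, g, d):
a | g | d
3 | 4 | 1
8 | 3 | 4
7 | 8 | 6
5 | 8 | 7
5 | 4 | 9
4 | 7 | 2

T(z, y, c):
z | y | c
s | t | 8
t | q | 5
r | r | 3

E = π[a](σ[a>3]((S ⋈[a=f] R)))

σ filters on a, owned by the left side.
E' = π[a]((σ[a>3](S) ⋈[a=f] R))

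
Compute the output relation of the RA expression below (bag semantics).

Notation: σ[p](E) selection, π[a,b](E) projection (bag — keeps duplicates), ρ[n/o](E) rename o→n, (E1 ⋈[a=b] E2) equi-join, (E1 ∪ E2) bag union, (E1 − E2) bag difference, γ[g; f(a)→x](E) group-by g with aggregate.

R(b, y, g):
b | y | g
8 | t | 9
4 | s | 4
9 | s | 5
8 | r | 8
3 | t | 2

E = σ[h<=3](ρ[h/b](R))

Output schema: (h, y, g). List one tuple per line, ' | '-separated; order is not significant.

Subexpression sizes:
  R → 5
  ρ[h/b](R) → 5
  σ[h<=3](ρ[h/b](R)) → 1

== RESULT ==
h | y | g
3 | t | 2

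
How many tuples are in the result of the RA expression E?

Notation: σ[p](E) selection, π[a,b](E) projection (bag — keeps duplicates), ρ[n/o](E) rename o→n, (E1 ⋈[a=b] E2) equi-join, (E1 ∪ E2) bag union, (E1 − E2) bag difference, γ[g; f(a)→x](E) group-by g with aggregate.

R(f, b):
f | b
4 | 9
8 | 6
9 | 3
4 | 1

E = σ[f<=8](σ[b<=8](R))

Subexpression sizes:
  R → 4
  σ[b<=8](R) → 3
  σ[f<=8](σ[b<=8](R)) → 2

|E| = 2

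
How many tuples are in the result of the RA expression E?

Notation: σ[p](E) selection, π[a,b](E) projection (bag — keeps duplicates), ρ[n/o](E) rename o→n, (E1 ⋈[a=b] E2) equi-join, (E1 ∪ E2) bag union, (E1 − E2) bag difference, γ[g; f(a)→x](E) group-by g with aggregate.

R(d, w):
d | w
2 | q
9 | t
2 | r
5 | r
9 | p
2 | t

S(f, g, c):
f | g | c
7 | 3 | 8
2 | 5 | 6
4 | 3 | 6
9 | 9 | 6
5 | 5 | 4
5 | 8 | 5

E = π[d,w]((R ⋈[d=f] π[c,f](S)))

Row counts bottom-up:
  R → 6
  S → 6
  π[c,f](S) → 6
  (R ⋈[d=f] π[c,f](S)) → 7
  π[d,w]((R ⋈[d=f] π[c,f](S))) → 7

|E| = 7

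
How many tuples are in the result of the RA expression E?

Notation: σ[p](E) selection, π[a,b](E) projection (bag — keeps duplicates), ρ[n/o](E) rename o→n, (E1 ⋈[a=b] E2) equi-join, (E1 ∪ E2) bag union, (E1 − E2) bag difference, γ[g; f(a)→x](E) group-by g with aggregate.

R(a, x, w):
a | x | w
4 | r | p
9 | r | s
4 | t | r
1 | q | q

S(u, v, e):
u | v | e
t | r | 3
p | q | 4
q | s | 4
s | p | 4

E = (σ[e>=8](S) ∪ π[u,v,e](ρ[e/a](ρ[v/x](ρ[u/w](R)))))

Per-node cardinality:
  S → 4
  σ[e>=8](S) → 0
  R → 4
  ρ[u/w](R) → 4
  ρ[v/x](ρ[u/w](R)) → 4
  ρ[e/a](ρ[v/x](ρ[u/w](R))) → 4
  π[u,v,e](ρ[e/a](ρ[v/x](ρ[u/w](R)))) → 4
  (σ[e>=8](S) ∪ π[u,v,e](ρ[e/a](ρ[v/x](ρ[u/w](R))))) → 4

|E| = 4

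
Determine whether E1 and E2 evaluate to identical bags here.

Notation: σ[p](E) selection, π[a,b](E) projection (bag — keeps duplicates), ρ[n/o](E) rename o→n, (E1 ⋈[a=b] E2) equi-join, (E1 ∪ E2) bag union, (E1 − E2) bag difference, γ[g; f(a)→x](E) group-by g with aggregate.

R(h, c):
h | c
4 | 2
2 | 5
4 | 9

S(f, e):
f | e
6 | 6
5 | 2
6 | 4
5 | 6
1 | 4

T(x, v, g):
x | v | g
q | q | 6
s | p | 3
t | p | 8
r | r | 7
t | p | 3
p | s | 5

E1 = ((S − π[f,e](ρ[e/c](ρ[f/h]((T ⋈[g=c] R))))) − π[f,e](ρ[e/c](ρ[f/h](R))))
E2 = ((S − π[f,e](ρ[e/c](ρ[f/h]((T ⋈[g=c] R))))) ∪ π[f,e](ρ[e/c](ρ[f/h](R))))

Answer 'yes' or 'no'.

E1 subexpression sizes:
  S → 5
  T → 6
  R → 3
  (T ⋈[g=c] R) → 1
  ρ[f/h]((T ⋈[g=c] R)) → 1
  ρ[e/c](ρ[f/h]((T ⋈[g=c] R))) → 1
  π[f,e](ρ[e/c](ρ[f/h]((T ⋈[g=c] R)))) → 1
  (S − π[f,e](ρ[e/c](ρ[f/h]((T ⋈[g=c] R))))) → 5
  R → 3
  ρ[f/h](R) → 3
  ρ[e/c](ρ[f/h](R)) → 3
  π[f,e](ρ[e/c](ρ[f/h](R))) → 3
  ((S − π[f,e](ρ[e/c](ρ[f/h]((T ⋈[g=c] R))))) − π[f,e](ρ[e/c](ρ[f/h](R)))) → 5
E2 subexpression sizes:
  S → 5
  T → 6
  R → 3
  (T ⋈[g=c] R) → 1
  ρ[f/h]((T ⋈[g=c] R)) → 1
  ρ[e/c](ρ[f/h]((T ⋈[g=c] R))) → 1
  π[f,e](ρ[e/c](ρ[f/h]((T ⋈[g=c] R)))) → 1
  (S − π[f,e](ρ[e/c](ρ[f/h]((T ⋈[g=c] R))))) → 5
  R → 3
  ρ[f/h](R) → 3
  ρ[e/c](ρ[f/h](R)) → 3
  π[f,e](ρ[e/c](ρ[f/h](R))) → 3
  ((S − π[f,e](ρ[e/c](ρ[f/h]((T ⋈[g=c] R))))) ∪ π[f,e](ρ[e/c](ρ[f/h](R)))) → 8

E1 result:
f | e
1 | 4
5 | 2
5 | 6
6 | 4
6 | 6
E2 result:
f | e
1 | 4
2 | 5
4 | 2
4 | 9
5 | 2
5 | 6
6 | 4
6 | 6
Witness: (4, 9) appears 0× in E1 but 1× in E2.

no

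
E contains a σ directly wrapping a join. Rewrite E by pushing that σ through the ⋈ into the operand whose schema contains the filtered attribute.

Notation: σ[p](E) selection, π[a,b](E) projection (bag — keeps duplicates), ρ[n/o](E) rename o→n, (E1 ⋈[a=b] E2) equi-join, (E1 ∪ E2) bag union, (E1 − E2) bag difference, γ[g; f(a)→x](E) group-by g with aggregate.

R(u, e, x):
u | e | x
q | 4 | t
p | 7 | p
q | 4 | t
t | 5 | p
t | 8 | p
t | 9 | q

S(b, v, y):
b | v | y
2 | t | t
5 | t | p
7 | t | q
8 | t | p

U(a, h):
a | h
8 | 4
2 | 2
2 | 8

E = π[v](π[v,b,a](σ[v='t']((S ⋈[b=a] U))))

σ filters on v, owned by the left side.
E' = π[v](π[v,b,a]((σ[v='t'](S) ⋈[b=a] U)))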